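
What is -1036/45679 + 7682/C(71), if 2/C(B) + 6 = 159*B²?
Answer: 140627891646971/45679 ≈ 3.0786e+9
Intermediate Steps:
C(B) = 2/(-6 + 159*B²)
-1036/45679 + 7682/C(71) = -1036/45679 + 7682/((2/(3*(-2 + 53*71²)))) = -1036*1/45679 + 7682/((2/(3*(-2 + 53*5041)))) = -1036/45679 + 7682/((2/(3*(-2 + 267173)))) = -1036/45679 + 7682/(((⅔)/267171)) = -1036/45679 + 7682/(((⅔)*(1/267171))) = -1036/45679 + 7682/(2/801513) = -1036/45679 + 7682*(801513/2) = -1036/45679 + 3078611433 = 140627891646971/45679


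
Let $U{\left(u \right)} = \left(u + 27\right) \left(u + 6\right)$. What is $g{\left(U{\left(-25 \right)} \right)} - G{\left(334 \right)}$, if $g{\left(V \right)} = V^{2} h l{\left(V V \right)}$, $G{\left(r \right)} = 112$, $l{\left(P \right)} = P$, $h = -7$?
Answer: $-14596064$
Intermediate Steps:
$U{\left(u \right)} = \left(6 + u\right) \left(27 + u\right)$ ($U{\left(u \right)} = \left(27 + u\right) \left(6 + u\right) = \left(6 + u\right) \left(27 + u\right)$)
$g{\left(V \right)} = - 7 V^{4}$ ($g{\left(V \right)} = V^{2} \left(-7\right) V V = - 7 V^{2} V^{2} = - 7 V^{4}$)
$g{\left(U{\left(-25 \right)} \right)} - G{\left(334 \right)} = - 7 \left(162 + \left(-25\right)^{2} + 33 \left(-25\right)\right)^{4} - 112 = - 7 \left(162 + 625 - 825\right)^{4} - 112 = - 7 \left(-38\right)^{4} - 112 = \left(-7\right) 2085136 - 112 = -14595952 - 112 = -14596064$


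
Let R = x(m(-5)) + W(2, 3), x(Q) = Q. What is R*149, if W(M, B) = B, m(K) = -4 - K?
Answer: 596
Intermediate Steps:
R = 4 (R = (-4 - 1*(-5)) + 3 = (-4 + 5) + 3 = 1 + 3 = 4)
R*149 = 4*149 = 596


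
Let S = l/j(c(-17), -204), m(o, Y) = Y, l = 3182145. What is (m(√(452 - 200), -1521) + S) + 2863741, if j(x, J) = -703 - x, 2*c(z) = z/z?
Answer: 1340259750/469 ≈ 2.8577e+6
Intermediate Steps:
c(z) = ½ (c(z) = (z/z)/2 = (½)*1 = ½)
S = -2121430/469 (S = 3182145/(-703 - 1*½) = 3182145/(-703 - ½) = 3182145/(-1407/2) = 3182145*(-2/1407) = -2121430/469 ≈ -4523.3)
(m(√(452 - 200), -1521) + S) + 2863741 = (-1521 - 2121430/469) + 2863741 = -2834779/469 + 2863741 = 1340259750/469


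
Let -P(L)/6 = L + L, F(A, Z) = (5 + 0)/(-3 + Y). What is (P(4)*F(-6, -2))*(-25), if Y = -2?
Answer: -1200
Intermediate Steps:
F(A, Z) = -1 (F(A, Z) = (5 + 0)/(-3 - 2) = 5/(-5) = 5*(-⅕) = -1)
P(L) = -12*L (P(L) = -6*(L + L) = -12*L)
(P(4)*F(-6, -2))*(-25) = (-12*4*(-1))*(-25) = -48*(-1)*(-25) = 48*(-25) = -1200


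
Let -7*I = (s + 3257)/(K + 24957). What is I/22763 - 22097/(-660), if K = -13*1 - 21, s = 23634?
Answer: 87752820405011/2621028790380 ≈ 33.480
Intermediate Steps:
K = -34 (K = -13 - 21 = -34)
I = -26891/174461 (I = -(23634 + 3257)/(7*(-34 + 24957)) = -26891/(7*24923) = -⅐*26891/24923 = -26891/174461 ≈ -0.15414)
I/22763 - 22097/(-660) = -26891/174461/22763 - 22097/(-660) = -26891/174461*1/22763 - 22097*(-1/660) = -26891/3971255743 + 22097/660 = 87752820405011/2621028790380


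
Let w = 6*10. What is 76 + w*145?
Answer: 8776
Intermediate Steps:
w = 60
76 + w*145 = 76 + 60*145 = 76 + 8700 = 8776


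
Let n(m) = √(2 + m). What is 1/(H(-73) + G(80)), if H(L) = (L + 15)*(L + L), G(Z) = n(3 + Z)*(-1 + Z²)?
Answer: -8468/3408805061 + 6399*√85/3408805061 ≈ 1.4823e-5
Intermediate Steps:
G(Z) = √(5 + Z)*(-1 + Z²) (G(Z) = √(2 + (3 + Z))*(-1 + Z²) = √(5 + Z)*(-1 + Z²))
H(L) = 2*L*(15 + L) (H(L) = (15 + L)*(2*L) = 2*L*(15 + L))
1/(H(-73) + G(80)) = 1/(2*(-73)*(15 - 73) + √(5 + 80)*(-1 + 80²)) = 1/(2*(-73)*(-58) + √85*(-1 + 6400)) = 1/(8468 + √85*6399) = 1/(8468 + 6399*√85)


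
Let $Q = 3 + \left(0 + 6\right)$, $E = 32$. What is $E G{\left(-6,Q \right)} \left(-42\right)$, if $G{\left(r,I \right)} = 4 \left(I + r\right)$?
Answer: $-16128$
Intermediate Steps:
$Q = 9$ ($Q = 3 + 6 = 9$)
$G{\left(r,I \right)} = 4 I + 4 r$
$E G{\left(-6,Q \right)} \left(-42\right) = 32 \left(4 \cdot 9 + 4 \left(-6\right)\right) \left(-42\right) = 32 \left(36 - 24\right) \left(-42\right) = 32 \cdot 12 \left(-42\right) = 384 \left(-42\right) = -16128$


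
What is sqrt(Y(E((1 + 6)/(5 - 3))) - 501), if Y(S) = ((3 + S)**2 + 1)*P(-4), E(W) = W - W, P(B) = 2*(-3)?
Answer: I*sqrt(561) ≈ 23.685*I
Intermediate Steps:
P(B) = -6
E(W) = 0
Y(S) = -6 - 6*(3 + S)**2 (Y(S) = ((3 + S)**2 + 1)*(-6) = (1 + (3 + S)**2)*(-6) = -6 - 6*(3 + S)**2)
sqrt(Y(E((1 + 6)/(5 - 3))) - 501) = sqrt((-6 - 6*(3 + 0)**2) - 501) = sqrt((-6 - 6*3**2) - 501) = sqrt((-6 - 6*9) - 501) = sqrt((-6 - 54) - 501) = sqrt(-60 - 501) = sqrt(-561) = I*sqrt(561)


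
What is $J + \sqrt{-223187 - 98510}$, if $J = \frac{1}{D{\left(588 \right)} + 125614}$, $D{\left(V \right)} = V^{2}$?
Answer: $\frac{1}{471358} + i \sqrt{321697} \approx 2.1215 \cdot 10^{-6} + 567.18 i$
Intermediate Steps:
$J = \frac{1}{471358}$ ($J = \frac{1}{588^{2} + 125614} = \frac{1}{345744 + 125614} = \frac{1}{471358} \approx 2.1215 \cdot 10^{-6}$)
$J + \sqrt{-223187 - 98510} = \frac{1}{471358} + \sqrt{-223187 - 98510} = \frac{1}{471358} + \sqrt{-321697} = \frac{1}{471358} + i \sqrt{321697}$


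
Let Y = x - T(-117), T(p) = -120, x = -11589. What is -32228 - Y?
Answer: -20759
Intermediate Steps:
Y = -11469 (Y = -11589 - 1*(-120) = -11589 + 120 = -11469)
-32228 - Y = -32228 - 1*(-11469) = -32228 + 11469 = -20759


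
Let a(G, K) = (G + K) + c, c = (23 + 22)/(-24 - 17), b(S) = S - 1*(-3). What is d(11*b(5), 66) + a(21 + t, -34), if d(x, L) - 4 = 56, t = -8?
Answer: 1554/41 ≈ 37.902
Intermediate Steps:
b(S) = 3 + S (b(S) = S + 3 = 3 + S)
c = -45/41 (c = 45/(-41) = 45*(-1/41) = -45/41 ≈ -1.0976)
d(x, L) = 60 (d(x, L) = 4 + 56 = 60)
a(G, K) = -45/41 + G + K (a(G, K) = (G + K) - 45/41 = -45/41 + G + K)
d(11*b(5), 66) + a(21 + t, -34) = 60 + (-45/41 + (21 - 8) - 34) = 60 + (-45/41 + 13 - 34) = 60 - 906/41 = 1554/41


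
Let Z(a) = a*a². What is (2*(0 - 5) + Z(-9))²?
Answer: 546121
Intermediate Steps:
Z(a) = a³
(2*(0 - 5) + Z(-9))² = (2*(0 - 5) + (-9)³)² = (2*(-5) - 729)² = (-10 - 729)² = (-739)² = 546121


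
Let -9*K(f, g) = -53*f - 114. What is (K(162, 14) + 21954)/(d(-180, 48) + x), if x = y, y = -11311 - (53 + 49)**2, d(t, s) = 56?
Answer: -68762/64977 ≈ -1.0583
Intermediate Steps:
y = -21715 (y = -11311 - 1*102**2 = -11311 - 1*10404 = -11311 - 10404 = -21715)
x = -21715
K(f, g) = 38/3 + 53*f/9 (K(f, g) = -(-53*f - 114)/9 = -(-114 - 53*f)/9 = 38/3 + 53*f/9)
(K(162, 14) + 21954)/(d(-180, 48) + x) = ((38/3 + (53/9)*162) + 21954)/(56 - 21715) = ((38/3 + 954) + 21954)/(-21659) = (2900/3 + 21954)*(-1/21659) = (68762/3)*(-1/21659) = -68762/64977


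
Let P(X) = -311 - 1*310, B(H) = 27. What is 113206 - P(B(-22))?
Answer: 113827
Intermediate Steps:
P(X) = -621 (P(X) = -311 - 310 = -621)
113206 - P(B(-22)) = 113206 - 1*(-621) = 113206 + 621 = 113827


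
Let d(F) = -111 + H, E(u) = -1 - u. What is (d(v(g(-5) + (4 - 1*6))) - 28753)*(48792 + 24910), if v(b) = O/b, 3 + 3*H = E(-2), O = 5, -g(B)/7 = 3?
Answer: -6382150988/3 ≈ -2.1274e+9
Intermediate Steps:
g(B) = -21 (g(B) = -7*3 = -21)
H = -⅔ (H = -1 + (-1 - 1*(-2))/3 = -1 + (-1 + 2)/3 = -1 + (⅓)*1 = -1 + ⅓ = -⅔ ≈ -0.66667)
v(b) = 5/b
d(F) = -335/3 (d(F) = -111 - ⅔ = -335/3)
(d(v(g(-5) + (4 - 1*6))) - 28753)*(48792 + 24910) = (-335/3 - 28753)*(48792 + 24910) = -86594/3*73702 = -6382150988/3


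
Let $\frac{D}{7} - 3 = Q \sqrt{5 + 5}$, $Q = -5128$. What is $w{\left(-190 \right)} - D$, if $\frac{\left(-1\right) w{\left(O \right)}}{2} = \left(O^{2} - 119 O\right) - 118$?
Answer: $-117205 + 35896 \sqrt{10} \approx -3691.9$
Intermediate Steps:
$w{\left(O \right)} = 236 - 2 O^{2} + 238 O$ ($w{\left(O \right)} = - 2 \left(\left(O^{2} - 119 O\right) - 118\right) = - 2 \left(-118 + O^{2} - 119 O\right) = 236 - 2 O^{2} + 238 O$)
$D = 21 - 35896 \sqrt{10}$ ($D = 21 + 7 \left(- 5128 \sqrt{5 + 5}\right) = 21 + 7 \left(- 5128 \sqrt{10}\right) = 21 - 35896 \sqrt{10} \approx -1.1349 \cdot 10^{5}$)
$w{\left(-190 \right)} - D = \left(236 - 2 \left(-190\right)^{2} + 238 \left(-190\right)\right) - \left(21 - 35896 \sqrt{10}\right) = \left(236 - 72200 - 45220\right) - \left(21 - 35896 \sqrt{10}\right) = -117184 - \left(21 - 35896 \sqrt{10}\right) = -117205 + 35896 \sqrt{10}$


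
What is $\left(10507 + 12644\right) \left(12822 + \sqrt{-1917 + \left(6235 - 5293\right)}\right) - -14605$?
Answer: $296856727 + 115755 i \sqrt{39} \approx 2.9686 \cdot 10^{8} + 7.2289 \cdot 10^{5} i$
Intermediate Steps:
$\left(10507 + 12644\right) \left(12822 + \sqrt{-1917 + \left(6235 - 5293\right)}\right) - -14605 = 23151 \left(12822 + \sqrt{-1917 + 942}\right) + 14605 = 23151 \left(12822 + \sqrt{-975}\right) + 14605 = 23151 \left(12822 + 5 i \sqrt{39}\right) + 14605 = \left(296842122 + 115755 i \sqrt{39}\right) + 14605 = 296856727 + 115755 i \sqrt{39}$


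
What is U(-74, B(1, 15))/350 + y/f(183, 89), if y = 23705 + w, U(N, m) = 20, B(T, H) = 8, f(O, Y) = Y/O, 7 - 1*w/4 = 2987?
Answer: 75483103/3115 ≈ 24232.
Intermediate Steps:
w = -11920 (w = 28 - 4*2987 = 28 - 11948 = -11920)
y = 11785 (y = 23705 - 11920 = 11785)
U(-74, B(1, 15))/350 + y/f(183, 89) = 20/350 + 11785/((89/183)) = 20*(1/350) + 11785/((89*(1/183))) = 2/35 + 11785/(89/183) = 2/35 + 11785*(183/89) = 2/35 + 2156655/89 = 75483103/3115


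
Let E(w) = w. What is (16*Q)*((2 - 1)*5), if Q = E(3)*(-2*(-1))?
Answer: 480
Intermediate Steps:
Q = 6 (Q = 3*(-2*(-1)) = 3*2 = 6)
(16*Q)*((2 - 1)*5) = (16*6)*((2 - 1)*5) = 96*(1*5) = 96*5 = 480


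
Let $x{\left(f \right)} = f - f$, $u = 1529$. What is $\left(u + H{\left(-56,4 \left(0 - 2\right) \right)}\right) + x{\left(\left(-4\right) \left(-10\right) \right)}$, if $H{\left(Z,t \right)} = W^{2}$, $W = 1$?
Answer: $1530$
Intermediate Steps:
$x{\left(f \right)} = 0$
$H{\left(Z,t \right)} = 1$ ($H{\left(Z,t \right)} = 1^{2} = 1$)
$\left(u + H{\left(-56,4 \left(0 - 2\right) \right)}\right) + x{\left(\left(-4\right) \left(-10\right) \right)} = \left(1529 + 1\right) + 0 = 1530 + 0 = 1530$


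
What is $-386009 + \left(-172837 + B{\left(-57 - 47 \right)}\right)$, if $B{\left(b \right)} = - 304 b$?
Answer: $-527230$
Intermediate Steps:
$-386009 + \left(-172837 + B{\left(-57 - 47 \right)}\right) = -386009 - \left(172837 + 304 \left(-57 - 47\right)\right) = -386009 - 141221 = -527230$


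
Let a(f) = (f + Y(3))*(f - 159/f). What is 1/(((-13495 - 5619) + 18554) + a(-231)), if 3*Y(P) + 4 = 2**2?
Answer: 1/52642 ≈ 1.8996e-5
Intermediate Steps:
Y(P) = 0 (Y(P) = -4/3 + (1/3)*2**2 = -4/3 + (1/3)*4 = -4/3 + 4/3 = 0)
a(f) = f*(f - 159/f) (a(f) = (f + 0)*(f - 159/f) = f*(f - 159/f))
1/(((-13495 - 5619) + 18554) + a(-231)) = 1/(((-13495 - 5619) + 18554) + (-159 + (-231)**2)) = 1/((-19114 + 18554) + (-159 + 53361)) = 1/(-560 + 53202) = 1/52642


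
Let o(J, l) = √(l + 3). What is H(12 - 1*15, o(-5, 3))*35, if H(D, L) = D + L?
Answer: -105 + 35*√6 ≈ -19.268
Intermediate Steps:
o(J, l) = √(3 + l)
H(12 - 1*15, o(-5, 3))*35 = ((12 - 1*15) + √(3 + 3))*35 = ((12 - 15) + √6)*35 = (-3 + √6)*35 = -105 + 35*√6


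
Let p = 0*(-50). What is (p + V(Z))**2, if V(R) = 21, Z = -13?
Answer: 441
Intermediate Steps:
p = 0
(p + V(Z))**2 = (0 + 21)**2 = 21**2 = 441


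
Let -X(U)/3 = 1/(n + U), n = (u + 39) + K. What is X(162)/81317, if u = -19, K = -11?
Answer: -1/4635069 ≈ -2.1575e-7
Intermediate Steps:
n = 9 (n = (-19 + 39) - 11 = 20 - 11 = 9)
X(U) = -3/(9 + U)
X(162)/81317 = -3/(9 + 162)/81317 = -3/171*(1/81317) = -3*1/171*(1/81317) = -1/57*1/81317 = -1/4635069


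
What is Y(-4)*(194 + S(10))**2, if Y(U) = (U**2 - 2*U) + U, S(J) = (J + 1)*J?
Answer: 1848320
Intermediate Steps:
S(J) = J*(1 + J) (S(J) = (1 + J)*J = J*(1 + J))
Y(U) = U**2 - U
Y(-4)*(194 + S(10))**2 = (-4*(-1 - 4))*(194 + 10*(1 + 10))**2 = (-4*(-5))*(194 + 10*11)**2 = 20*(194 + 110)**2 = 20*304**2 = 20*92416 = 1848320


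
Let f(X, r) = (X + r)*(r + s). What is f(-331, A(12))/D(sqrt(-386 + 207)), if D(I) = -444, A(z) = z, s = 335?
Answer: 110693/444 ≈ 249.31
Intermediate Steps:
f(X, r) = (335 + r)*(X + r) (f(X, r) = (X + r)*(r + 335) = (X + r)*(335 + r) = (335 + r)*(X + r))
f(-331, A(12))/D(sqrt(-386 + 207)) = (12**2 + 335*(-331) + 335*12 - 331*12)/(-444) = (144 - 110885 + 4020 - 3972)*(-1/444) = -110693*(-1/444) = 110693/444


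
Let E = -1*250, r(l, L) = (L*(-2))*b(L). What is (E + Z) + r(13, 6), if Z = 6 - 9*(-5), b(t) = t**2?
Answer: -631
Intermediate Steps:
r(l, L) = -2*L**3 (r(l, L) = (L*(-2))*L**2 = (-2*L)*L**2 = -2*L**3)
Z = 51 (Z = 6 + 45 = 51)
E = -250
(E + Z) + r(13, 6) = (-250 + 51) - 2*6**3 = -199 - 2*216 = -199 - 432 = -631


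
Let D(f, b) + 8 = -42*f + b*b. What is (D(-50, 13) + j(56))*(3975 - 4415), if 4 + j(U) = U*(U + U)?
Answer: -3752760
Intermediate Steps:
D(f, b) = -8 + b² - 42*f (D(f, b) = -8 + (-42*f + b*b) = -8 + (-42*f + b²) = -8 + (b² - 42*f) = -8 + b² - 42*f)
j(U) = -4 + 2*U² (j(U) = -4 + U*(U + U) = -4 + U*(2*U) = -4 + 2*U²)
(D(-50, 13) + j(56))*(3975 - 4415) = ((-8 + 13² - 42*(-50)) + (-4 + 2*56²))*(3975 - 4415) = ((-8 + 169 + 2100) + (-4 + 2*3136))*(-440) = (2261 + (-4 + 6272))*(-440) = (2261 + 6268)*(-440) = 8529*(-440) = -3752760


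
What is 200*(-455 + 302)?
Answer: -30600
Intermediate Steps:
200*(-455 + 302) = 200*(-153) = -30600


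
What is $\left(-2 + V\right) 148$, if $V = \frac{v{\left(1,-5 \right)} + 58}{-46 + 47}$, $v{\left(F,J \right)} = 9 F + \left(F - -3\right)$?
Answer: $10212$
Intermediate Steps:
$v{\left(F,J \right)} = 3 + 10 F$ ($v{\left(F,J \right)} = 9 F + \left(F + 3\right) = 9 F + \left(3 + F\right) = 3 + 10 F$)
$V = 71$ ($V = \frac{\left(3 + 10 \cdot 1\right) + 58}{-46 + 47} = \frac{\left(3 + 10\right) + 58}{1} = \left(13 + 58\right) 1 = 71 \cdot 1 = 71$)
$\left(-2 + V\right) 148 = \left(-2 + 71\right) 148 = 69 \cdot 148 = 10212$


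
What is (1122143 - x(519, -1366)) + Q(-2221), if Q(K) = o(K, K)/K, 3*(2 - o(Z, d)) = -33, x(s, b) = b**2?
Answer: -1652008686/2221 ≈ -7.4381e+5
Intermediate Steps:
o(Z, d) = 13 (o(Z, d) = 2 - 1/3*(-33) = 2 + 11 = 13)
Q(K) = 13/K
(1122143 - x(519, -1366)) + Q(-2221) = (1122143 - 1*(-1366)**2) + 13/(-2221) = (1122143 - 1*1865956) + 13*(-1/2221) = (1122143 - 1865956) - 13/2221 = -743813 - 13/2221 = -1652008686/2221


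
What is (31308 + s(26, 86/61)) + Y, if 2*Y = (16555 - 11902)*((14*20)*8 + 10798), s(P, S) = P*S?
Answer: 1852219351/61 ≈ 3.0364e+7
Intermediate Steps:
Y = 30332907 (Y = ((16555 - 11902)*((14*20)*8 + 10798))/2 = (4653*(280*8 + 10798))/2 = (4653*(2240 + 10798))/2 = (4653*13038)/2 = (1/2)*60665814 = 30332907)
(31308 + s(26, 86/61)) + Y = (31308 + 26*(86/61)) + 30332907 = (31308 + 2236/61) + 30332907 = 1912024/61 + 30332907 = 1852219351/61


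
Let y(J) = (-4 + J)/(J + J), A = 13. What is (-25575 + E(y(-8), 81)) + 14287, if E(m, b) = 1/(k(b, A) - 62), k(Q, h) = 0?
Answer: -699857/62 ≈ -11288.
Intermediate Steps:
y(J) = (-4 + J)/(2*J) (y(J) = (-4 + J)/((2*J)) = (-4 + J)*(1/(2*J)) = (-4 + J)/(2*J))
E(m, b) = -1/62 (E(m, b) = 1/(0 - 62) = 1/(-62) = -1/62)
(-25575 + E(y(-8), 81)) + 14287 = (-25575 - 1/62) + 14287 = -1585651/62 + 14287 = -699857/62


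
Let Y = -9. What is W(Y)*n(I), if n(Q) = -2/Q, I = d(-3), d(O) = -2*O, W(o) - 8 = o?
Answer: ⅓ ≈ 0.33333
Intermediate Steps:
W(o) = 8 + o
I = 6 (I = -2*(-3) = 6)
W(Y)*n(I) = (8 - 9)*(-2/6) = -(-2)/6 = -1*(-⅓) = ⅓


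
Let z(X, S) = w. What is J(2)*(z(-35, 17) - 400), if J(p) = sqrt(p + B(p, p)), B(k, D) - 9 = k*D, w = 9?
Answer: -391*sqrt(15) ≈ -1514.3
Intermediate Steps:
B(k, D) = 9 + D*k (B(k, D) = 9 + k*D = 9 + D*k)
z(X, S) = 9
J(p) = sqrt(9 + p + p**2) (J(p) = sqrt(p + (9 + p*p)) = sqrt(p + (9 + p**2)) = sqrt(9 + p + p**2))
J(2)*(z(-35, 17) - 400) = sqrt(9 + 2 + 2**2)*(9 - 400) = sqrt(9 + 2 + 4)*(-391) = sqrt(15)*(-391) = -391*sqrt(15)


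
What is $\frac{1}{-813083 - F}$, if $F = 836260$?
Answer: $- \frac{1}{1649343} \approx -6.063 \cdot 10^{-7}$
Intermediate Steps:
$\frac{1}{-813083 - F} = \frac{1}{-813083 - 836260} = \frac{1}{-1649343} = - \frac{1}{1649343}$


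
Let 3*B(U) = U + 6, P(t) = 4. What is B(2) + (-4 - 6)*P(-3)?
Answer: -112/3 ≈ -37.333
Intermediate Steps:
B(U) = 2 + U/3 (B(U) = (U + 6)/3 = (6 + U)/3 = 2 + U/3)
B(2) + (-4 - 6)*P(-3) = (2 + (1/3)*2) + (-4 - 6)*4 = (2 + 2/3) - 10*4 = 8/3 - 40 = -112/3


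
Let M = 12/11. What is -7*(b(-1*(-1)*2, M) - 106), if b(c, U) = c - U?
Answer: 8092/11 ≈ 735.64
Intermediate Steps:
M = 12/11 (M = 12*(1/11) = 12/11 ≈ 1.0909)
-7*(b(-1*(-1)*2, M) - 106) = -7*((-1*(-1)*2 - 1*12/11) - 106) = -7*((1*2 - 12/11) - 106) = -7*((2 - 12/11) - 106) = -7*(10/11 - 106) = -7*(-1156/11) = 8092/11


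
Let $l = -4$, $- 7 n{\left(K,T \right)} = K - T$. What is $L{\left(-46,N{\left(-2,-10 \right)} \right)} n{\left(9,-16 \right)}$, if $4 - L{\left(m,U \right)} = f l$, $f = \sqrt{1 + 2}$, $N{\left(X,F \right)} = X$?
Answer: $- \frac{100}{7} - \frac{100 \sqrt{3}}{7} \approx -39.029$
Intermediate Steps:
$n{\left(K,T \right)} = - \frac{K}{7} + \frac{T}{7}$ ($n{\left(K,T \right)} = - \frac{K - T}{7} = - \frac{K}{7} + \frac{T}{7}$)
$f = \sqrt{3} \approx 1.732$
$L{\left(m,U \right)} = 4 + 4 \sqrt{3}$ ($L{\left(m,U \right)} = 4 - \sqrt{3} \left(-4\right) = 4 - - 4 \sqrt{3} = 4 + 4 \sqrt{3}$)
$L{\left(-46,N{\left(-2,-10 \right)} \right)} n{\left(9,-16 \right)} = \left(4 + 4 \sqrt{3}\right) \left(\left(- \frac{1}{7}\right) 9 + \frac{1}{7} \left(-16\right)\right) = \left(4 + 4 \sqrt{3}\right) \left(- \frac{9}{7} - \frac{16}{7}\right) = \left(4 + 4 \sqrt{3}\right) \left(- \frac{25}{7}\right) = - \frac{100}{7} - \frac{100 \sqrt{3}}{7}$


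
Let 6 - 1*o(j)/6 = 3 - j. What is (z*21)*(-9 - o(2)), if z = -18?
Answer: 14742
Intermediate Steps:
o(j) = 18 + 6*j (o(j) = 36 - 6*(3 - j) = 36 + (-18 + 6*j) = 18 + 6*j)
(z*21)*(-9 - o(2)) = (-18*21)*(-9 - (18 + 6*2)) = -378*(-9 - (18 + 12)) = -378*(-9 - 1*30) = -378*(-9 - 30) = -378*(-39) = 14742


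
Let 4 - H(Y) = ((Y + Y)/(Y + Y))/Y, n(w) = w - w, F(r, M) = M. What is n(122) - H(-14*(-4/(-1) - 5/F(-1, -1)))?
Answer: -505/126 ≈ -4.0079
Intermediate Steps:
n(w) = 0
H(Y) = 4 - 1/Y (H(Y) = 4 - (Y + Y)/(Y + Y)/Y = 4 - (2*Y)/((2*Y))/Y = 4 - (2*Y)*(1/(2*Y))/Y = 4 - 1/Y)
n(122) - H(-14*(-4/(-1) - 5/F(-1, -1))) = 0 - (4 - 1/((-14*(-4/(-1) - 5/(-1))))) = 0 - (4 - 1/((-14*(-4*(-1) - 5*(-1))))) = 0 - (4 - 1/((-14*(4 + 5)))) = 0 - (4 - 1/((-14*9))) = 0 - (4 - 1/(-126)) = 0 - (4 - 1*(-1/126)) = 0 - (4 + 1/126) = 0 - 1*505/126 = 0 - 505/126 = -505/126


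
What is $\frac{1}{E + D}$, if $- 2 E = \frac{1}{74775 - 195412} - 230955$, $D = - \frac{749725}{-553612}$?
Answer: $\frac{66786090844}{7712381250289641} \approx 8.6596 \cdot 10^{-6}$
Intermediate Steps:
$D = \frac{749725}{553612}$ ($D = \left(-749725\right) \left(- \frac{1}{553612}\right) = \frac{749725}{553612} \approx 1.3542$)
$E = \frac{13930859168}{120637}$ ($E = - \frac{\frac{1}{74775 - 195412} - 230955}{2} = - \frac{\frac{1}{-120637} - 230955}{2} = - \frac{- \frac{1}{120637} - 230955}{2} = \left(- \frac{1}{2}\right) \left(- \frac{27861718336}{120637}\right) = \frac{13930859168}{120637} \approx 1.1548 \cdot 10^{5}$)
$\frac{1}{E + D} = \frac{1}{\frac{13930859168}{120637} + \frac{749725}{553612}} = \frac{1}{\frac{7712381250289641}{66786090844}} = \frac{66786090844}{7712381250289641}$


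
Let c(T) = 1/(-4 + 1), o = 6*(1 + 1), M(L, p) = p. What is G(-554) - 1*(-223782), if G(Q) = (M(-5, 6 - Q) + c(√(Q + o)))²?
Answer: 4833079/9 ≈ 5.3701e+5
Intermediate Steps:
o = 12 (o = 6*2 = 12)
c(T) = -⅓ (c(T) = 1/(-3) = -⅓)
G(Q) = (17/3 - Q)² (G(Q) = ((6 - Q) - ⅓)² = (17/3 - Q)²)
G(-554) - 1*(-223782) = (-17 + 3*(-554))²/9 - 1*(-223782) = (-17 - 1662)²/9 + 223782 = (⅑)*(-1679)² + 223782 = (⅑)*2819041 + 223782 = 2819041/9 + 223782 = 4833079/9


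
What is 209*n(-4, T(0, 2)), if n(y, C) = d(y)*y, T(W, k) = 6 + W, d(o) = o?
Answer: 3344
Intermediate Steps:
n(y, C) = y² (n(y, C) = y*y = y²)
209*n(-4, T(0, 2)) = 209*(-4)² = 209*16 = 3344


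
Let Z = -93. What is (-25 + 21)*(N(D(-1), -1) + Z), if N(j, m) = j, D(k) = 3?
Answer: 360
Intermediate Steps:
(-25 + 21)*(N(D(-1), -1) + Z) = (-25 + 21)*(3 - 93) = -4*(-90) = 360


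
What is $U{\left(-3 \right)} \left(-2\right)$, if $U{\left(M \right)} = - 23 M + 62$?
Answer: $-262$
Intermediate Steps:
$U{\left(M \right)} = 62 - 23 M$
$U{\left(-3 \right)} \left(-2\right) = \left(62 - -69\right) \left(-2\right) = \left(62 + 69\right) \left(-2\right) = 131 \left(-2\right) = -262$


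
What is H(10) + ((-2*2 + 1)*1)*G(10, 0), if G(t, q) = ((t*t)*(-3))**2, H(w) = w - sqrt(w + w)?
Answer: -269990 - 2*sqrt(5) ≈ -2.6999e+5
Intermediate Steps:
H(w) = w - sqrt(2)*sqrt(w) (H(w) = w - sqrt(2*w) = w - sqrt(2)*sqrt(w))
G(t, q) = 9*t**4 (G(t, q) = (t**2*(-3))**2 = (-3*t**2)**2 = 9*t**4)
H(10) + ((-2*2 + 1)*1)*G(10, 0) = (10 - sqrt(2)*sqrt(10)) + ((-2*2 + 1)*1)*(9*10**4) = (10 - 2*sqrt(5)) + ((-4 + 1)*1)*(9*10000) = (10 - 2*sqrt(5)) - 3*1*90000 = (10 - 2*sqrt(5)) - 3*90000 = (10 - 2*sqrt(5)) - 270000 = -269990 - 2*sqrt(5)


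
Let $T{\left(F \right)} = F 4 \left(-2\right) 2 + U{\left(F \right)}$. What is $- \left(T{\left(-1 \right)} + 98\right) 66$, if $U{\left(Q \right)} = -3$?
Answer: $-7326$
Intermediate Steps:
$T{\left(F \right)} = -3 - 16 F$ ($T{\left(F \right)} = F 4 \left(-2\right) 2 - 3 = F \left(\left(-8\right) 2\right) - 3 = F \left(-16\right) - 3 = - 16 F - 3 = -3 - 16 F$)
$- \left(T{\left(-1 \right)} + 98\right) 66 = - \left(\left(-3 - -16\right) + 98\right) 66 = - \left(\left(-3 + 16\right) + 98\right) 66 = - \left(13 + 98\right) 66 = - 111 \cdot 66 = \left(-1\right) 7326 = -7326$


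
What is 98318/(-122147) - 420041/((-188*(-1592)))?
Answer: -80732932155/36558108512 ≈ -2.2083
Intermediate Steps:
98318/(-122147) - 420041/((-188*(-1592))) = 98318*(-1/122147) - 420041/299296 = -98318/122147 - 420041*1/299296 = -98318/122147 - 420041/299296 = -80732932155/36558108512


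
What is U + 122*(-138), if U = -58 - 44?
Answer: -16938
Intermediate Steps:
U = -102
U + 122*(-138) = -102 + 122*(-138) = -102 - 16836 = -16938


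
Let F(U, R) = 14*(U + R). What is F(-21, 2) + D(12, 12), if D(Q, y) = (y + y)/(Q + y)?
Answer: -265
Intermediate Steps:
D(Q, y) = 2*y/(Q + y) (D(Q, y) = (2*y)/(Q + y) = 2*y/(Q + y))
F(U, R) = 14*R + 14*U (F(U, R) = 14*(R + U) = 14*R + 14*U)
F(-21, 2) + D(12, 12) = (14*2 + 14*(-21)) + 2*12/(12 + 12) = (28 - 294) + 2*12/24 = -266 + 2*12*(1/24) = -266 + 1 = -265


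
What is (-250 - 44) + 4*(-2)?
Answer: -302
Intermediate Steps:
(-250 - 44) + 4*(-2) = -294 - 8 = -302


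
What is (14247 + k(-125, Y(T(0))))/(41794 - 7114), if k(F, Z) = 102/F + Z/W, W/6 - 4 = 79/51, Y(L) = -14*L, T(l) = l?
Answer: 593591/1445000 ≈ 0.41079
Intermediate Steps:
W = 566/17 (W = 24 + 6*(79/51) = 24 + 158/17 = 566/17 ≈ 33.294)
k(F, Z) = 102/F + 17*Z/566 (k(F, Z) = 102/F + Z/(566/17) = 102/F + Z*(17/566) = 102/F + 17*Z/566)
(14247 + k(-125, Y(T(0))))/(41794 - 7114) = (14247 + (102/(-125) + 17*(-14*0)/566))/(41794 - 7114) = (14247 + (102*(-1/125) + (17/566)*0))/34680 = (14247 + (-102/125 + 0))*(1/34680) = (14247 - 102/125)*(1/34680) = (1780773/125)*(1/34680) = 593591/1445000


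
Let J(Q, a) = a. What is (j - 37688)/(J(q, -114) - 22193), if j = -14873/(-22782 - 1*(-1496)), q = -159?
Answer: 802211895/474826802 ≈ 1.6895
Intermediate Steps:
j = 14873/21286 (j = -14873/(-22782 + 1496) = -14873/(-21286) = -14873*(-1/21286) = 14873/21286 ≈ 0.69872)
(j - 37688)/(J(q, -114) - 22193) = (14873/21286 - 37688)/(-114 - 22193) = -802211895/21286/(-22307) = -802211895/21286*(-1/22307) = 802211895/474826802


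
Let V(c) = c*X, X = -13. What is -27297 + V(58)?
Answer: -28051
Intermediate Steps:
V(c) = -13*c (V(c) = c*(-13) = -13*c)
-27297 + V(58) = -27297 - 13*58 = -27297 - 754 = -28051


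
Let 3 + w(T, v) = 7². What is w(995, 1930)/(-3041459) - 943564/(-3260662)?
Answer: 10322522408/35673272611 ≈ 0.28936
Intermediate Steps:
w(T, v) = 46 (w(T, v) = -3 + 7² = -3 + 49 = 46)
w(995, 1930)/(-3041459) - 943564/(-3260662) = 46/(-3041459) - 943564/(-3260662) = 46*(-1/3041459) - 943564*(-1/3260662) = -46/3041459 + 471782/1630331 = 10322522408/35673272611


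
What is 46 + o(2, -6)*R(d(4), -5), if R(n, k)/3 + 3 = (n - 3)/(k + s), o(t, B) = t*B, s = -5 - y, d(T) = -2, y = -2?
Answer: 263/2 ≈ 131.50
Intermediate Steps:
s = -3 (s = -5 - 1*(-2) = -5 + 2 = -3)
o(t, B) = B*t
R(n, k) = -9 + 3*(-3 + n)/(-3 + k) (R(n, k) = -9 + 3*((n - 3)/(k - 3)) = -9 + 3*((-3 + n)/(-3 + k)) = -9 + 3*(-3 + n)/(-3 + k))
46 + o(2, -6)*R(d(4), -5) = 46 + (-6*2)*(3*(6 - 2 - 3*(-5))/(-3 - 5)) = 46 - 36*(6 - 2 + 15)/(-8) = 46 - 36*(-1)*19/8 = 46 - 12*(-57/8) = 46 + 171/2 = 263/2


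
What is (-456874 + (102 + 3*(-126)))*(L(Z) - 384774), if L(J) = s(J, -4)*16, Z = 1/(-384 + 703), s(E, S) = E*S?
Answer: 56111948735500/319 ≈ 1.7590e+11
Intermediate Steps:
Z = 1/319 ≈ 0.0031348
L(J) = -64*J (L(J) = (J*(-4))*16 = -4*J*16 = -64*J)
(-456874 + (102 + 3*(-126)))*(L(Z) - 384774) = (-456874 + (102 + 3*(-126)))*(-64*1/319 - 384774) = (-456874 + (102 - 378))*(-64/319 - 384774) = (-456874 - 276)*(-122742970/319) = -457150*(-122742970/319) = 56111948735500/319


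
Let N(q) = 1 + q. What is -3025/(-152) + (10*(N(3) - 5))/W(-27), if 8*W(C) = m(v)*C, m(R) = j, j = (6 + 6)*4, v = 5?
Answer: 245785/12312 ≈ 19.963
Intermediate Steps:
j = 48 (j = 12*4 = 48)
m(R) = 48
W(C) = 6*C (W(C) = (48*C)/8 = 6*C)
-3025/(-152) + (10*(N(3) - 5))/W(-27) = -3025/(-152) + (10*((1 + 3) - 5))/((6*(-27))) = -3025*(-1/152) + (10*(4 - 5))/(-162) = 3025/152 + (10*(-1))*(-1/162) = 3025/152 - 10*(-1/162) = 3025/152 + 5/81 = 245785/12312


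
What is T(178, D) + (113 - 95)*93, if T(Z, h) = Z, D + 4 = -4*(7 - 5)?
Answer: 1852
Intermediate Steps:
D = -12 (D = -4 - 4*(7 - 5) = -4 - 4*2 = -4 - 8 = -12)
T(178, D) + (113 - 95)*93 = 178 + (113 - 95)*93 = 178 + 18*93 = 178 + 1674 = 1852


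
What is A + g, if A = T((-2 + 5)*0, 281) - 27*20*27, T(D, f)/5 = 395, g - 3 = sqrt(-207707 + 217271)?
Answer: -12602 + 2*sqrt(2391) ≈ -12504.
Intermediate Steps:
g = 3 + 2*sqrt(2391) (g = 3 + sqrt(-207707 + 217271) = 3 + sqrt(9564) = 3 + 2*sqrt(2391) ≈ 100.80)
T(D, f) = 1975 (T(D, f) = 5*395 = 1975)
A = -12605 (A = 1975 - 27*20*27 = 1975 - 540*27 = 1975 - 1*14580 = 1975 - 14580 = -12605)
A + g = -12605 + (3 + 2*sqrt(2391)) = -12602 + 2*sqrt(2391)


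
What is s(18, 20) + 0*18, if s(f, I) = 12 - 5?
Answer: 7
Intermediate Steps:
s(f, I) = 7
s(18, 20) + 0*18 = 7 + 0*18 = 7 + 0 = 7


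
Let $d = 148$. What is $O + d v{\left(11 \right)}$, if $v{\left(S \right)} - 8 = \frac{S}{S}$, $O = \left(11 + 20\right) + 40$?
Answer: $1403$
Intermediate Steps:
$O = 71$ ($O = 31 + 40 = 71$)
$v{\left(S \right)} = 9$ ($v{\left(S \right)} = 8 + \frac{S}{S} = 8 + 1 = 9$)
$O + d v{\left(11 \right)} = 71 + 148 \cdot 9 = 71 + 1332 = 1403$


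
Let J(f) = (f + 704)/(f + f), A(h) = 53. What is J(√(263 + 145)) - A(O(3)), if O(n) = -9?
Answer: -105/2 + 88*√102/51 ≈ -35.073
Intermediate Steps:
J(f) = (704 + f)/(2*f) (J(f) = (704 + f)/((2*f)) = (704 + f)*(1/(2*f)) = (704 + f)/(2*f))
J(√(263 + 145)) - A(O(3)) = (704 + √(263 + 145))/(2*(√(263 + 145))) - 1*53 = (704 + √408)/(2*(√408)) - 53 = (704 + 2*√102)/(2*((2*√102))) - 53 = (√102/204)*(704 + 2*√102)/2 - 53 = √102*(704 + 2*√102)/408 - 53 = -53 + √102*(704 + 2*√102)/408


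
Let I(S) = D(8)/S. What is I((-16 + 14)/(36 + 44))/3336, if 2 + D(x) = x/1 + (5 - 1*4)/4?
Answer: -125/1668 ≈ -0.074940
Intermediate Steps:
D(x) = -7/4 + x (D(x) = -2 + (x/1 + (5 - 1*4)/4) = -2 + (x*1 + (5 - 4)*(¼)) = -2 + (x + 1*(¼)) = -2 + (x + ¼) = -2 + (¼ + x) = -7/4 + x)
I(S) = 25/(4*S) (I(S) = (-7/4 + 8)/S = 25/(4*S))
I((-16 + 14)/(36 + 44))/3336 = (25/(4*(((-16 + 14)/(36 + 44)))))/3336 = (25/(4*((-2/80))))*(1/3336) = (25/(4*((-2*1/80))))*(1/3336) = (25/(4*(-1/40)))*(1/3336) = ((25/4)*(-40))*(1/3336) = -250*1/3336 = -125/1668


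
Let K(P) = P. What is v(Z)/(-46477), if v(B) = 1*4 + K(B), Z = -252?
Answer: 248/46477 ≈ 0.0053360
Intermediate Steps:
v(B) = 4 + B (v(B) = 1*4 + B = 4 + B)
v(Z)/(-46477) = (4 - 252)/(-46477) = -248*(-1/46477) = 248/46477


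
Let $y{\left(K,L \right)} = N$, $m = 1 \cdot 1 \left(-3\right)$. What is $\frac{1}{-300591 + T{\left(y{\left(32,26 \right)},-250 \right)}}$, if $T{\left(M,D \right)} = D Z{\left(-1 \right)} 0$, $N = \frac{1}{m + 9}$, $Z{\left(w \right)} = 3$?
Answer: $- \frac{1}{300591} \approx -3.3268 \cdot 10^{-6}$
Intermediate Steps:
$m = -3$ ($m = 1 \left(-3\right) = -3$)
$N = \frac{1}{6}$ ($N = \frac{1}{-3 + 9} = \frac{1}{6} \approx 0.16667$)
$y{\left(K,L \right)} = \frac{1}{6}$
$T{\left(M,D \right)} = 0$ ($T{\left(M,D \right)} = D 3 \cdot 0 = 3 D 0 = 0$)
$\frac{1}{-300591 + T{\left(y{\left(32,26 \right)},-250 \right)}} = \frac{1}{-300591 + 0} = \frac{1}{-300591} = - \frac{1}{300591}$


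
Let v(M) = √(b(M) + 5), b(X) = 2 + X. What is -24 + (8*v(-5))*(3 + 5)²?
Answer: -24 + 512*√2 ≈ 700.08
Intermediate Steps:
v(M) = √(7 + M) (v(M) = √((2 + M) + 5) = √(7 + M))
-24 + (8*v(-5))*(3 + 5)² = -24 + (8*√(7 - 5))*(3 + 5)² = -24 + (8*√2)*8² = -24 + (8*√2)*64 = -24 + 512*√2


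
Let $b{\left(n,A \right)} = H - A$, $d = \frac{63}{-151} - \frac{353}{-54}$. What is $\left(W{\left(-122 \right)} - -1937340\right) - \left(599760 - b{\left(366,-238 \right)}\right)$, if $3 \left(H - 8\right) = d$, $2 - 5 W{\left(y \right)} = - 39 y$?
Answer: $\frac{163513406293}{122310} \approx 1.3369 \cdot 10^{6}$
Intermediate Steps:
$W{\left(y \right)} = \frac{2}{5} + \frac{39 y}{5}$ ($W{\left(y \right)} = \frac{2}{5} - \frac{\left(-39\right) y}{5} = \frac{2}{5} + \frac{39 y}{5}$)
$d = \frac{49901}{8154}$ ($d = 63 \left(- \frac{1}{151}\right) - - \frac{353}{54} = - \frac{63}{151} + \frac{353}{54} = \frac{49901}{8154} \approx 6.1198$)
$H = \frac{245597}{24462}$ ($H = 8 + \frac{1}{3} \cdot \frac{49901}{8154} = 8 + \frac{49901}{24462} = \frac{245597}{24462} \approx 10.04$)
$b{\left(n,A \right)} = \frac{245597}{24462} - A$
$\left(W{\left(-122 \right)} - -1937340\right) - \left(599760 - b{\left(366,-238 \right)}\right) = \left(\left(\frac{2}{5} + \frac{39}{5} \left(-122\right)\right) - -1937340\right) - \left(599760 - \left(\frac{245597}{24462} - -238\right)\right) = \left(\left(\frac{2}{5} - \frac{4758}{5}\right) + 1937340\right) - \left(599760 - \left(\frac{245597}{24462} + 238\right)\right) = \left(- \frac{4756}{5} + 1937340\right) - \left(599760 - \frac{6067553}{24462}\right) = \frac{9681944}{5} - \left(599760 - \frac{6067553}{24462}\right) = \frac{9681944}{5} - \frac{14665261567}{24462} = \frac{163513406293}{122310}$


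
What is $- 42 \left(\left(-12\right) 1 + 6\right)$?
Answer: $252$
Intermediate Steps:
$- 42 \left(\left(-12\right) 1 + 6\right) = - 42 \left(-12 + 6\right) = \left(-42\right) \left(-6\right) = 252$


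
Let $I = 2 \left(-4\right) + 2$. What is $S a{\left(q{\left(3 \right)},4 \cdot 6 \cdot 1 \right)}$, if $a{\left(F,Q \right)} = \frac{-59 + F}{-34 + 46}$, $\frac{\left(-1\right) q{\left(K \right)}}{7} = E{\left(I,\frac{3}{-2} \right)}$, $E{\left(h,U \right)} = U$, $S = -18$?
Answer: $\frac{291}{4} \approx 72.75$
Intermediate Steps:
$I = -6$ ($I = -8 + 2 = -6$)
$q{\left(K \right)} = \frac{21}{2}$ ($q{\left(K \right)} = - 7 \frac{3}{-2} = - 7 \cdot 3 \left(- \frac{1}{2}\right) = \left(-7\right) \left(- \frac{3}{2}\right) = \frac{21}{2}$)
$a{\left(F,Q \right)} = - \frac{59}{12} + \frac{F}{12}$ ($a{\left(F,Q \right)} = \frac{-59 + F}{12} = \left(-59 + F\right) \frac{1}{12} = - \frac{59}{12} + \frac{F}{12}$)
$S a{\left(q{\left(3 \right)},4 \cdot 6 \cdot 1 \right)} = - 18 \left(- \frac{59}{12} + \frac{1}{12} \cdot \frac{21}{2}\right) = - 18 \left(- \frac{59}{12} + \frac{7}{8}\right) = \left(-18\right) \left(- \frac{97}{24}\right) = \frac{291}{4}$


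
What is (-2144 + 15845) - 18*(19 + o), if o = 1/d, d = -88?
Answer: 587805/44 ≈ 13359.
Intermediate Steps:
o = -1/88 (o = 1/(-88) = -1/88 ≈ -0.011364)
(-2144 + 15845) - 18*(19 + o) = (-2144 + 15845) - 18*(19 - 1/88) = 13701 - 18*1671/88 = 13701 - 15039/44 = 587805/44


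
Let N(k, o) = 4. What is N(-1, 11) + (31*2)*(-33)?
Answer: -2042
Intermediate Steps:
N(-1, 11) + (31*2)*(-33) = 4 + (31*2)*(-33) = 4 + 62*(-33) = 4 - 2046 = -2042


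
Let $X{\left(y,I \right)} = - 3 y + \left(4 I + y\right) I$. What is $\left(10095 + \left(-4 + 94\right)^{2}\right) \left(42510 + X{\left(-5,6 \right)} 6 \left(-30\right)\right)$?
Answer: $350981550$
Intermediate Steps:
$X{\left(y,I \right)} = - 3 y + I \left(y + 4 I\right)$ ($X{\left(y,I \right)} = - 3 y + \left(y + 4 I\right) I = - 3 y + I \left(y + 4 I\right)$)
$\left(10095 + \left(-4 + 94\right)^{2}\right) \left(42510 + X{\left(-5,6 \right)} 6 \left(-30\right)\right) = \left(10095 + \left(-4 + 94\right)^{2}\right) \left(42510 + \left(\left(-3\right) \left(-5\right) + 4 \cdot 6^{2} + 6 \left(-5\right)\right) 6 \left(-30\right)\right) = \left(10095 + 90^{2}\right) \left(42510 + \left(15 + 4 \cdot 36 - 30\right) 6 \left(-30\right)\right) = \left(10095 + 8100\right) \left(42510 + \left(15 + 144 - 30\right) 6 \left(-30\right)\right) = 18195 \left(42510 + 129 \cdot 6 \left(-30\right)\right) = 18195 \left(42510 + 774 \left(-30\right)\right) = 18195 \left(42510 - 23220\right) = 18195 \cdot 19290 = 350981550$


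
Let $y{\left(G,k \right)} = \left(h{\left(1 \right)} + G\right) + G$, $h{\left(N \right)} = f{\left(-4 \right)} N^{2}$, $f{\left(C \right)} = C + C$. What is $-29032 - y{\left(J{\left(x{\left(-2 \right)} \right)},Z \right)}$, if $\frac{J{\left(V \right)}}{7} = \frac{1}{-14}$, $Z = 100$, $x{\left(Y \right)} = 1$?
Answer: $-29023$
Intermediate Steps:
$f{\left(C \right)} = 2 C$
$h{\left(N \right)} = - 8 N^{2}$ ($h{\left(N \right)} = 2 \left(-4\right) N^{2} = - 8 N^{2}$)
$J{\left(V \right)} = - \frac{1}{2}$ ($J{\left(V \right)} = \frac{7}{-14} = 7 \left(- \frac{1}{14}\right) = - \frac{1}{2}$)
$y{\left(G,k \right)} = -8 + 2 G$ ($y{\left(G,k \right)} = \left(- 8 \cdot 1^{2} + G\right) + G = \left(\left(-8\right) 1 + G\right) + G = \left(-8 + G\right) + G = -8 + 2 G$)
$-29032 - y{\left(J{\left(x{\left(-2 \right)} \right)},Z \right)} = -29032 - \left(-8 + 2 \left(- \frac{1}{2}\right)\right) = -29032 - \left(-8 - 1\right) = -29032 - -9 = -29032 + 9 = -29023$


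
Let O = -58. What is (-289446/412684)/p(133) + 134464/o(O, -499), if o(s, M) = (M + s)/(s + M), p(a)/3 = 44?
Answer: 1220805062031/9079048 ≈ 1.3446e+5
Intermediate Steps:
p(a) = 132 (p(a) = 3*44 = 132)
o(s, M) = 1 (o(s, M) = (M + s)/(M + s) = 1)
(-289446/412684)/p(133) + 134464/o(O, -499) = -289446/412684/132 + 134464/1 = -289446*1/412684*(1/132) + 134464*1 = -144723/206342*1/132 + 134464 = -48241/9079048 + 134464 = 1220805062031/9079048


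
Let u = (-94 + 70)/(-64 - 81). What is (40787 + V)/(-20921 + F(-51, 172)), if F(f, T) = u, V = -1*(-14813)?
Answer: -8062000/3033521 ≈ -2.6576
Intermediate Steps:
u = 24/145 (u = -24/(-145) = -24*(-1/145) = 24/145 ≈ 0.16552)
V = 14813
F(f, T) = 24/145
(40787 + V)/(-20921 + F(-51, 172)) = (40787 + 14813)/(-20921 + 24/145) = 55600/(-3033521/145) = 55600*(-145/3033521) = -8062000/3033521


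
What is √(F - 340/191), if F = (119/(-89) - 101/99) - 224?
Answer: I*√71791179299026/560967 ≈ 15.104*I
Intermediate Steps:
F = -1994434/8811 (F = (119*(-1/89) - 101*1/99) - 224 = (-119/89 - 101/99) - 224 = -20770/8811 - 224 = -1994434/8811 ≈ -226.36)
√(F - 340/191) = √(-1994434/8811 - 340/191) = √(-383932634/1682901) = I*√71791179299026/560967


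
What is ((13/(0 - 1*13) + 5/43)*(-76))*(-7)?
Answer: -20216/43 ≈ -470.14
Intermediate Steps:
((13/(0 - 1*13) + 5/43)*(-76))*(-7) = ((13/(0 - 13) + 5*(1/43))*(-76))*(-7) = ((13/(-13) + 5/43)*(-76))*(-7) = ((13*(-1/13) + 5/43)*(-76))*(-7) = ((-1 + 5/43)*(-76))*(-7) = -38/43*(-76)*(-7) = (2888/43)*(-7) = -20216/43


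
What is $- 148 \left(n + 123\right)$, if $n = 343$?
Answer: $-68968$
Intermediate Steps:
$- 148 \left(n + 123\right) = - 148 \left(343 + 123\right) = \left(-148\right) 466 = -68968$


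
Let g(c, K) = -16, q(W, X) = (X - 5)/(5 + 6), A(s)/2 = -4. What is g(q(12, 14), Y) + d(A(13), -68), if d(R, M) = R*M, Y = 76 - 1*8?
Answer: 528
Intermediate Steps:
A(s) = -8 (A(s) = 2*(-4) = -8)
Y = 68 (Y = 76 - 8 = 68)
q(W, X) = -5/11 + X/11 (q(W, X) = (-5 + X)/11 = (-5 + X)*(1/11) = -5/11 + X/11)
d(R, M) = M*R
g(q(12, 14), Y) + d(A(13), -68) = -16 - 68*(-8) = -16 + 544 = 528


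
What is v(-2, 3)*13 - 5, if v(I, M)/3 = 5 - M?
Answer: 73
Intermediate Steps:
v(I, M) = 15 - 3*M (v(I, M) = 3*(5 - M) = 15 - 3*M)
v(-2, 3)*13 - 5 = (15 - 3*3)*13 - 5 = (15 - 9)*13 - 5 = 6*13 - 5 = 78 - 5 = 73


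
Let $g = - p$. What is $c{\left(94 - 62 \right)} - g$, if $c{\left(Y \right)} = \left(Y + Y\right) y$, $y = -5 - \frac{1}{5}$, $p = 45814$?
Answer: $\frac{227406}{5} \approx 45481.0$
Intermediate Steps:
$y = - \frac{26}{5}$ ($y = -5 - \frac{1}{5} = - \frac{26}{5} \approx -5.2$)
$c{\left(Y \right)} = - \frac{52 Y}{5}$ ($c{\left(Y \right)} = \left(Y + Y\right) \left(- \frac{26}{5}\right) = 2 Y \left(- \frac{26}{5}\right) = - \frac{52 Y}{5}$)
$g = -45814$ ($g = \left(-1\right) 45814 = -45814$)
$c{\left(94 - 62 \right)} - g = - \frac{52 \left(94 - 62\right)}{5} - -45814 = - \frac{52 \left(94 - 62\right)}{5} + 45814 = \left(- \frac{52}{5}\right) 32 + 45814 = - \frac{1664}{5} + 45814 = \frac{227406}{5}$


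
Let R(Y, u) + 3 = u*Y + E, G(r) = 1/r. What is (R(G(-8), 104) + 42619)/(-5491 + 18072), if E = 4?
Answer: 42607/12581 ≈ 3.3866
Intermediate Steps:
R(Y, u) = 1 + Y*u (R(Y, u) = -3 + (u*Y + 4) = -3 + (Y*u + 4) = -3 + (4 + Y*u) = 1 + Y*u)
(R(G(-8), 104) + 42619)/(-5491 + 18072) = ((1 + 104/(-8)) + 42619)/(-5491 + 18072) = ((1 - ⅛*104) + 42619)/12581 = ((1 - 13) + 42619)*(1/12581) = (-12 + 42619)*(1/12581) = 42607*(1/12581) = 42607/12581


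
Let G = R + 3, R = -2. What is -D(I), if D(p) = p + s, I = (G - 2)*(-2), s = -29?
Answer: 27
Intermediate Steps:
G = 1 (G = -2 + 3 = 1)
I = 2 (I = (1 - 2)*(-2) = -1*(-2) = 2)
D(p) = -29 + p (D(p) = p - 29 = -29 + p)
-D(I) = -(-29 + 2) = -1*(-27) = 27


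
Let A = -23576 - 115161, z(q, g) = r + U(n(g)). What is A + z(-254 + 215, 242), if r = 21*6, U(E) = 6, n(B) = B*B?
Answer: -138605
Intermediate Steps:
n(B) = B²
r = 126
z(q, g) = 132 (z(q, g) = 126 + 6 = 132)
A = -138737
A + z(-254 + 215, 242) = -138737 + 132 = -138605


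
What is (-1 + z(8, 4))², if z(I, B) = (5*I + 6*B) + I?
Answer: 5041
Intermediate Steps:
z(I, B) = 6*B + 6*I
(-1 + z(8, 4))² = (-1 + (6*4 + 6*8))² = (-1 + (24 + 48))² = (-1 + 72)² = 71² = 5041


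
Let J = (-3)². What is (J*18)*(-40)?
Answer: -6480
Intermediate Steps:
J = 9
(J*18)*(-40) = (9*18)*(-40) = 162*(-40) = -6480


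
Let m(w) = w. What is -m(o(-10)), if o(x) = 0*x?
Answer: 0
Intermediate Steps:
o(x) = 0
-m(o(-10)) = -1*0 = 0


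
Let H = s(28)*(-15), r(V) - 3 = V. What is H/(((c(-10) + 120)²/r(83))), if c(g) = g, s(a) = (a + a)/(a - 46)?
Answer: 602/1815 ≈ 0.33168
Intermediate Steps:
r(V) = 3 + V
s(a) = 2*a/(-46 + a) (s(a) = (2*a)/(-46 + a) = 2*a/(-46 + a))
H = 140/3 (H = (2*28/(-46 + 28))*(-15) = (2*28/(-18))*(-15) = (2*28*(-1/18))*(-15) = -28/9*(-15) = 140/3 ≈ 46.667)
H/(((c(-10) + 120)²/r(83))) = 140/(3*(((-10 + 120)²/(3 + 83)))) = 140/(3*((110²/86))) = 140/(3*((12100*(1/86)))) = 140/(3*(6050/43)) = (140/3)*(43/6050) = 602/1815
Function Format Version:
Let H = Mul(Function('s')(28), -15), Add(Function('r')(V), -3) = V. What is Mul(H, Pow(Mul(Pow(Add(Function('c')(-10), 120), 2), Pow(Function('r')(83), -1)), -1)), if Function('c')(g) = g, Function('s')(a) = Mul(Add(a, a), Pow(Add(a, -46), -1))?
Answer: Rational(602, 1815) ≈ 0.33168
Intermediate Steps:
Function('r')(V) = Add(3, V)
Function('s')(a) = Mul(2, a, Pow(Add(-46, a), -1)) (Function('s')(a) = Mul(Mul(2, a), Pow(Add(-46, a), -1)) = Mul(2, a, Pow(Add(-46, a), -1)))
H = Rational(140, 3) (H = Mul(Mul(2, 28, Pow(Add(-46, 28), -1)), -15) = Mul(Mul(2, 28, Pow(-18, -1)), -15) = Mul(Mul(2, 28, Rational(-1, 18)), -15) = Mul(Rational(-28, 9), -15) = Rational(140, 3) ≈ 46.667)
Mul(H, Pow(Mul(Pow(Add(Function('c')(-10), 120), 2), Pow(Function('r')(83), -1)), -1)) = Mul(Rational(140, 3), Pow(Mul(Pow(Add(-10, 120), 2), Pow(Add(3, 83), -1)), -1)) = Mul(Rational(140, 3), Pow(Mul(Pow(110, 2), Pow(86, -1)), -1)) = Mul(Rational(140, 3), Pow(Mul(12100, Rational(1, 86)), -1)) = Mul(Rational(140, 3), Pow(Rational(6050, 43), -1)) = Mul(Rational(140, 3), Rational(43, 6050)) = Rational(602, 1815)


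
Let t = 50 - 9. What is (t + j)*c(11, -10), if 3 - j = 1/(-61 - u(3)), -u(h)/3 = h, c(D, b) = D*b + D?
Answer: -226611/52 ≈ -4357.9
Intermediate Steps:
c(D, b) = D + D*b
u(h) = -3*h
t = 41
j = 157/52 (j = 3 - 1/(-61 - (-3)*3) = 3 - 1/(-61 - 1*(-9)) = 3 - 1/(-61 + 9) = 3 - 1/(-52) = 3 - 1*(-1/52) = 3 + 1/52 = 157/52 ≈ 3.0192)
(t + j)*c(11, -10) = (41 + 157/52)*(11*(1 - 10)) = 2289*(11*(-9))/52 = (2289/52)*(-99) = -226611/52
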